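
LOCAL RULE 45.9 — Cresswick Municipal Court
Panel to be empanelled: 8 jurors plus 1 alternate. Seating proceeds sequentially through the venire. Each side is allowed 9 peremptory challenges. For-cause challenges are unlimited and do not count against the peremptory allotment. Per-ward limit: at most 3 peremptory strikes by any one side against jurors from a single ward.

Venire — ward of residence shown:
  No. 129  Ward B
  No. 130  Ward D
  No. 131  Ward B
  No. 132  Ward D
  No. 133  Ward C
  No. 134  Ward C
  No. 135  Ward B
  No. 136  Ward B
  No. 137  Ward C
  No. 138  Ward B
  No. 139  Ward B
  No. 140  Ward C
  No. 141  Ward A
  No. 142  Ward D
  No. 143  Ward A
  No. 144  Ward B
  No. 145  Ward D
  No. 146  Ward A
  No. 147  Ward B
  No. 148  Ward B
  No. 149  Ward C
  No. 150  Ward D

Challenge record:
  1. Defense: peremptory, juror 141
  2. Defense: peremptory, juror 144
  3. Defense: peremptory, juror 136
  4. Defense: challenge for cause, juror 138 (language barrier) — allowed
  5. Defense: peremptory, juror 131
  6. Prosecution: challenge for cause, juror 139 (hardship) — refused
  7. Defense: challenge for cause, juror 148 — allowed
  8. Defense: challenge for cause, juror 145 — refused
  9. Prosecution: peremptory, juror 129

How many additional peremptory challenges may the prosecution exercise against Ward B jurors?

2

Prosecution peremptories so far: #129 — 1 of 9 used, 8 left overall.
Against Ward B: #129 — 1 used; per-ward cap 3 leaves 2.
Binding limit: min(8, 2) = 2.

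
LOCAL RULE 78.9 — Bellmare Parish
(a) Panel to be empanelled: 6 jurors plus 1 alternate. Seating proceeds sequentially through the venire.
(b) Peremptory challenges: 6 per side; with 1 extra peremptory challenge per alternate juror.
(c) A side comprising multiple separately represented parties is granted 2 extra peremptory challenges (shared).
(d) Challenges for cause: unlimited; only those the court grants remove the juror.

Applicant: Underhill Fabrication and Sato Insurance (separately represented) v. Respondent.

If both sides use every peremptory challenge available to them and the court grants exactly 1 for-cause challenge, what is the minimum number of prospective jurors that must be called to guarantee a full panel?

Seats to fill: 6 + 1 alternates = 7.
Peremptories — Applicant: 6 + 1×1 + 2 = 9; Respondent: 6 + 1×1 = 7; total 16.
For-cause removals: 1.
Minimum venire: 7 + 16 + 1 = 24.

24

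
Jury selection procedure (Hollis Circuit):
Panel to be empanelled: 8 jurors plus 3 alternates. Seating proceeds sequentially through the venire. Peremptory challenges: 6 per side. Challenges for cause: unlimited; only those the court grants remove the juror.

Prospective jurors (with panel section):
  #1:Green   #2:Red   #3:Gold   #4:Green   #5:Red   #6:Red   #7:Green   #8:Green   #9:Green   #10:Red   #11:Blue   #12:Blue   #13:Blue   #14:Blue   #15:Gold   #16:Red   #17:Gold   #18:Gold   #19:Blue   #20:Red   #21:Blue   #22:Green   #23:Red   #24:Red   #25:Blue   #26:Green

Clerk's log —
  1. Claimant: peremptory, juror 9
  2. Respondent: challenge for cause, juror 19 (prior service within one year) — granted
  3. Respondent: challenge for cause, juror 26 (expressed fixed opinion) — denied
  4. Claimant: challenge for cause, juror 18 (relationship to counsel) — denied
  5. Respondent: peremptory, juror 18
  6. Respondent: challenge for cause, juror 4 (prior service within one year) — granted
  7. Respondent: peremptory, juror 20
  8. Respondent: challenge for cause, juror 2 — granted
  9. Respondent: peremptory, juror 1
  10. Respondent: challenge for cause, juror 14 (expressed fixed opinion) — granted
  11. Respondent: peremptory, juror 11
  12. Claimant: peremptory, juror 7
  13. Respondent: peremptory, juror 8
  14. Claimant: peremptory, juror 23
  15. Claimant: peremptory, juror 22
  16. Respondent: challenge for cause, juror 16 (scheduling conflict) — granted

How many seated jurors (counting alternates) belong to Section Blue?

Removed: #1, #2, #4, #7, #8, #9, #11, #14, #16, #18, #19, #20, #22, #23.
Seated (11 incl. alternates): #3, #5, #6, #10, #12, #13, #15, #17, #21, #24, #25.
Of those, in Section Blue: #12, #13, #21, #25 → 4.

4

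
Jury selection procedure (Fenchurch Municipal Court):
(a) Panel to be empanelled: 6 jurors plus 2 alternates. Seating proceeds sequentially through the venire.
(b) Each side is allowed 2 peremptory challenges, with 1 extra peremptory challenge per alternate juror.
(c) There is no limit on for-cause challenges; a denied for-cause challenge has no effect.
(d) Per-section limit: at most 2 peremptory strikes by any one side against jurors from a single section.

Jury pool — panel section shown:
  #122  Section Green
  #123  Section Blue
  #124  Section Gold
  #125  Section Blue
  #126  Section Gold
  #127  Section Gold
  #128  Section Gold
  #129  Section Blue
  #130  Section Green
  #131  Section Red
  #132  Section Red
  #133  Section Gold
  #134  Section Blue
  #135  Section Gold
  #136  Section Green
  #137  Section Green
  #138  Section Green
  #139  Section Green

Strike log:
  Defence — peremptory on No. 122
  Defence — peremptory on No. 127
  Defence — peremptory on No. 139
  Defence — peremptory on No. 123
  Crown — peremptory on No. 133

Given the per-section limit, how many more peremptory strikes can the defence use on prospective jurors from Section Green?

Defence peremptories so far: #122, #127, #139, #123 — 4 of 4 used, 0 left overall.
Against Section Green: #122, #139 — 2 used; per-section cap 2 leaves 0.
Binding limit: min(0, 0) = 0.

0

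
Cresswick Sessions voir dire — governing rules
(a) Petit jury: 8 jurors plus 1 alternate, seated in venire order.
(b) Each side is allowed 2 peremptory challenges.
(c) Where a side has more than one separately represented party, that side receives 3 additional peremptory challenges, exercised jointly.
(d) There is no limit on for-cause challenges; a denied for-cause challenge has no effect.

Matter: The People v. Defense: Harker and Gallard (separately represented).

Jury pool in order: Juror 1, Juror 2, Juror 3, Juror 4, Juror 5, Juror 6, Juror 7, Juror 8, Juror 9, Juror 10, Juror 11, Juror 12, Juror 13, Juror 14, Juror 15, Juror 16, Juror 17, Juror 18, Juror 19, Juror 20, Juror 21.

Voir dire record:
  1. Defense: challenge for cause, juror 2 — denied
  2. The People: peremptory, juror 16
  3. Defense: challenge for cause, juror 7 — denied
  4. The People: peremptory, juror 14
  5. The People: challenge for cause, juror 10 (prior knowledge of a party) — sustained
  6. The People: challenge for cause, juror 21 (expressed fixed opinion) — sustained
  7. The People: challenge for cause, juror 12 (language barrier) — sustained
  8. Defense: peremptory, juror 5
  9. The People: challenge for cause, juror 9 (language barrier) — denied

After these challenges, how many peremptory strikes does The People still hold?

The People allotment: 2.
The People peremptories used: #16, #14 — 2 (for-cause on #10, #21, #12, #9 don't count).
Remaining: 2 − 2 = 0.

0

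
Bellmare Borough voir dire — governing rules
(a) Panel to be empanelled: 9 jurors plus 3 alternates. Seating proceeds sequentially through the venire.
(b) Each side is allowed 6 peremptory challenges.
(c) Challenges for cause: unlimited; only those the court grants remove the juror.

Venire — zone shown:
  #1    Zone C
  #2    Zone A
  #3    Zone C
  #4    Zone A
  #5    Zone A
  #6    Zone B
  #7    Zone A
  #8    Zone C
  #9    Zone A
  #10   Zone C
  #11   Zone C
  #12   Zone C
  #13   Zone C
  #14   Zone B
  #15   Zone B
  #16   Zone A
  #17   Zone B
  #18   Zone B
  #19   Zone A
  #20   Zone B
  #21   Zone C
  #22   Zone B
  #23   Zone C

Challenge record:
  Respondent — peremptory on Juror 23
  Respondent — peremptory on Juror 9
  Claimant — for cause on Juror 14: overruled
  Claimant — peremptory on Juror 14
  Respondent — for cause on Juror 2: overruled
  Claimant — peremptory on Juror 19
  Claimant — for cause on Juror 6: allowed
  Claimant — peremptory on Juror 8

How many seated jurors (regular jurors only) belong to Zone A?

Removed: #6, #8, #9, #14, #19, #23.
Seated jurors 1–9: #1, #2, #3, #4, #5, #7, #10, #11, #12 (alternates #13, #15, #16 not counted).
Of those, in Zone A: #2, #4, #5, #7 → 4.

4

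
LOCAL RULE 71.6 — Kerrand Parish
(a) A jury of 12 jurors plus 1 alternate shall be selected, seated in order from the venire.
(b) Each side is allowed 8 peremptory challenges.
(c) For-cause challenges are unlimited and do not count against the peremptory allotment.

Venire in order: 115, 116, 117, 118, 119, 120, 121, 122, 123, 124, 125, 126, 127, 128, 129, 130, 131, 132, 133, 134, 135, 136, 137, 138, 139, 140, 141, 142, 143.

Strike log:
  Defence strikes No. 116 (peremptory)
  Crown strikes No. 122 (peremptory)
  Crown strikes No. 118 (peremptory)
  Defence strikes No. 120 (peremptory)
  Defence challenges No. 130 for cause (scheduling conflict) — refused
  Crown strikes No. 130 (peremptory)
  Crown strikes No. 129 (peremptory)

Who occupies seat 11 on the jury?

131

Removed: #116, #118, #120, #122, #129, #130.
Filling seats in venire order through position 11: #115, #117, #119, #121, #123, #124, #125, #126, #127, #128, #131.
So seat 11 is #131.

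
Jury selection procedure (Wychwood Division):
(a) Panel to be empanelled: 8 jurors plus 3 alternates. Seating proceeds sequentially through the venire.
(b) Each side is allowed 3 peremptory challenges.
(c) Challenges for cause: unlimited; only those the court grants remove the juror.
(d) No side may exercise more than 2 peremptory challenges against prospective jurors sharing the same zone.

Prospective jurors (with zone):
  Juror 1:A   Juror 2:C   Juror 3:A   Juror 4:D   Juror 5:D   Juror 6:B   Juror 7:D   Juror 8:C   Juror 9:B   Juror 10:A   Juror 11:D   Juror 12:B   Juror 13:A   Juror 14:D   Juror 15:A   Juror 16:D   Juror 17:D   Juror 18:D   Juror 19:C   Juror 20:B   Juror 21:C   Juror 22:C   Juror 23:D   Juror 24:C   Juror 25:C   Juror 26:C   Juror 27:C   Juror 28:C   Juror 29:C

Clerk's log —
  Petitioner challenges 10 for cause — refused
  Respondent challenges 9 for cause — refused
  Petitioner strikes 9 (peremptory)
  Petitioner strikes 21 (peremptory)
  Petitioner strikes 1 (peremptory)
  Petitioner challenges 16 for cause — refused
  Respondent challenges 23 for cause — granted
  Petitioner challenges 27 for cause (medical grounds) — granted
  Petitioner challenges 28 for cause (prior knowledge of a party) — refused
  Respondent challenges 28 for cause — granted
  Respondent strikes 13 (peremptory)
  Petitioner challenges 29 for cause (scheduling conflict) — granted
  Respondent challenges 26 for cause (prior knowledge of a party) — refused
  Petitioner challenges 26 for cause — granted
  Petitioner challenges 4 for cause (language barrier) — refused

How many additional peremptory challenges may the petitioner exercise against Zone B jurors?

0

Petitioner peremptories so far: #9, #21, #1 — 3 of 3 used, 0 left overall.
Against Zone B: #9 — 1 used; per-zone cap 2 leaves 1.
Binding limit: min(0, 1) = 0.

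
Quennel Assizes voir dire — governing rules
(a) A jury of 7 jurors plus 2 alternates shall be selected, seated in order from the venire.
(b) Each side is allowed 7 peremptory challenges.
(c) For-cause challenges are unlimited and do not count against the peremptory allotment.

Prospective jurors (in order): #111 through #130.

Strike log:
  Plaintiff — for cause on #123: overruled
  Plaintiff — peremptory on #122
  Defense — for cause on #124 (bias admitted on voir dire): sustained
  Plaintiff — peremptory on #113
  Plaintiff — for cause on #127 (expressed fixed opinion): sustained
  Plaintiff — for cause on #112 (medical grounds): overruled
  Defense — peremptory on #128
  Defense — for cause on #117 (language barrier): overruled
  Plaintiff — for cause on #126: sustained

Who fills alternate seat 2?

120

Removed: #113, #122, #124, #126, #127, #128. (#112, #117, #123 stay — for-cause denied.)
Seating in order: seats 1–7 → #111, #112, #114, #115, #116, #117, #118; alternates → #119, #120.
So alternate 2 is #120.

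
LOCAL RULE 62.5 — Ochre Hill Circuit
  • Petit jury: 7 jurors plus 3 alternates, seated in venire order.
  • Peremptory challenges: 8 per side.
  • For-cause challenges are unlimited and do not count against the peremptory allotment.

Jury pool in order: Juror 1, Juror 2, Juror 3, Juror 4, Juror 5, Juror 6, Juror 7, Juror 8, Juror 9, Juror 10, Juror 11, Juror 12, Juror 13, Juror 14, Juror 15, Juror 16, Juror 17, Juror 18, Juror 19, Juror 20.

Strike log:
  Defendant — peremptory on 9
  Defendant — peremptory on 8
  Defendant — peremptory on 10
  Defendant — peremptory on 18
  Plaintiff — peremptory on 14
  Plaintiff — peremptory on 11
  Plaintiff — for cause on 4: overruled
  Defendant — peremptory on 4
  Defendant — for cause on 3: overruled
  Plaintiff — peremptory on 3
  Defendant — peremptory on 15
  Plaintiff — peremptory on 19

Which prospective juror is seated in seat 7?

13

Removed: #3, #4, #8, #9, #10, #11, #14, #15, #18, #19.
Seating in order: seats 1–7 → #1, #2, #5, #6, #7, #12, #13; alternates → #16, #17, #20.
So seat 7 is #13.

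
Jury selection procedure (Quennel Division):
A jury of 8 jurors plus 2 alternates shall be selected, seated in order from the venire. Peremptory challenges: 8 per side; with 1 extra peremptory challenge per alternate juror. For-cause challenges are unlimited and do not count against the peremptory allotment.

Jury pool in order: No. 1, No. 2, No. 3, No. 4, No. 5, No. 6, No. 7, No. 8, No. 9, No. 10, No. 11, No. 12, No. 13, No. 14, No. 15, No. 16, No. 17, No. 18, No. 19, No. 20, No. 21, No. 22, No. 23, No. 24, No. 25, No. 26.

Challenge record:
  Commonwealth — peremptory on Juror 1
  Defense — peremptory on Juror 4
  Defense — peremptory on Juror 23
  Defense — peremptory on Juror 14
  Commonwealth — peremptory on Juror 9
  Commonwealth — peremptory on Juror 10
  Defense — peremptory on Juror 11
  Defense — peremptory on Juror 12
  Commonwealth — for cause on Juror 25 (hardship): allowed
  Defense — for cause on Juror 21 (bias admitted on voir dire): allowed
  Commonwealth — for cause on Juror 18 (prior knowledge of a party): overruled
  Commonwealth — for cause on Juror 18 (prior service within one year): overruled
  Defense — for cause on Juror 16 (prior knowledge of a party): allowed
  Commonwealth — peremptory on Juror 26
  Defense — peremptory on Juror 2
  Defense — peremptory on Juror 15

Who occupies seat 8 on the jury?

18

Removed: #1, #2, #4, #9, #10, #11, #12, #14, #15, #16, #21, #23, #25, #26. (#18 stays — for-cause denied.)
Seating in order: seats 1–8 → #3, #5, #6, #7, #8, #13, #17, #18; alternates → #19, #20.
So seat 8 is #18.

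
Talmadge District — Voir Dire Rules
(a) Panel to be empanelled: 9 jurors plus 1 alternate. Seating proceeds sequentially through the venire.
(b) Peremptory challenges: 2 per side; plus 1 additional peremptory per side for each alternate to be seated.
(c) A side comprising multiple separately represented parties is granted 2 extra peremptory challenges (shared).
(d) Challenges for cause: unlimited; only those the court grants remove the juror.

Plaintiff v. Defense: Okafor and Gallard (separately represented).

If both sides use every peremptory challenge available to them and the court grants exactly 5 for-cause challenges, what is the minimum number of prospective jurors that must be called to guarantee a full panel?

Seats to fill: 9 + 1 alternates = 10.
Peremptories — Plaintiff: 2 + 1×1 = 3; Defense: 2 + 1×1 + 2 = 5; total 8.
For-cause removals: 5.
Minimum venire: 10 + 8 + 5 = 23.

23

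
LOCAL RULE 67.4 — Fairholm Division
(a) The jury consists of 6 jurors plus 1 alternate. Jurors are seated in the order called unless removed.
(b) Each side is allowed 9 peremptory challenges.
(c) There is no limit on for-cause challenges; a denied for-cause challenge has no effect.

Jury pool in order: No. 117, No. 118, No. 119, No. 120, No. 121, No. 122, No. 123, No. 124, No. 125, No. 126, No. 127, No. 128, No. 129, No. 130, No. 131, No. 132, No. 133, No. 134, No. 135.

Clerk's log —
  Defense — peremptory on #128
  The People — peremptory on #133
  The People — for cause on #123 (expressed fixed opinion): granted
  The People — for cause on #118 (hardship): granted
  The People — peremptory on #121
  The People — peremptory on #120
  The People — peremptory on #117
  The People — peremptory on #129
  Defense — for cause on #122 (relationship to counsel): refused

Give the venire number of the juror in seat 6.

127

Removed: #117, #118, #120, #121, #123, #128, #129, #133. (#122 stays — for-cause denied.)
Seating in order: seats 1–6 → #119, #122, #124, #125, #126, #127; alternates → #130.
So seat 6 is #127.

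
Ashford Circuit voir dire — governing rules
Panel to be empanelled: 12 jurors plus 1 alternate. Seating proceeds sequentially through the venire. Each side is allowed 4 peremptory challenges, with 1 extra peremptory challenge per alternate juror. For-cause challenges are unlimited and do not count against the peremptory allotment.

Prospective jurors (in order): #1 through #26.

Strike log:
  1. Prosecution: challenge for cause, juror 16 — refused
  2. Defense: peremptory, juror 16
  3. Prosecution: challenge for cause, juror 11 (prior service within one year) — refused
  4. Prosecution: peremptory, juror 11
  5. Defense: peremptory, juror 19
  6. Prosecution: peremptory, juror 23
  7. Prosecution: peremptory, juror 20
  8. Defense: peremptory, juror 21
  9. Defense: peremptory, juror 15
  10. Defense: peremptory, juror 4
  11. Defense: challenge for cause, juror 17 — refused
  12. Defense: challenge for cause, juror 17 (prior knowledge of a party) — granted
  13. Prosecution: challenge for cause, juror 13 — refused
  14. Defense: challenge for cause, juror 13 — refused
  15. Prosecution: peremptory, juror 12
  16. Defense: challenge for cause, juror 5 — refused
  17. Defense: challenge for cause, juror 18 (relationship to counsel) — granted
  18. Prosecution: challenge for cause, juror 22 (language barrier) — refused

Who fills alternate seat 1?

Removed: #4, #11, #12, #15, #16, #17, #18, #19, #20, #21, #23. (#5, #13, #22 stay — for-cause denied.)
Seating in order: seats 1–12 → #1, #2, #3, #5, #6, #7, #8, #9, #10, #13, #14, #22; alternates → #24.
So alternate 1 is #24.

24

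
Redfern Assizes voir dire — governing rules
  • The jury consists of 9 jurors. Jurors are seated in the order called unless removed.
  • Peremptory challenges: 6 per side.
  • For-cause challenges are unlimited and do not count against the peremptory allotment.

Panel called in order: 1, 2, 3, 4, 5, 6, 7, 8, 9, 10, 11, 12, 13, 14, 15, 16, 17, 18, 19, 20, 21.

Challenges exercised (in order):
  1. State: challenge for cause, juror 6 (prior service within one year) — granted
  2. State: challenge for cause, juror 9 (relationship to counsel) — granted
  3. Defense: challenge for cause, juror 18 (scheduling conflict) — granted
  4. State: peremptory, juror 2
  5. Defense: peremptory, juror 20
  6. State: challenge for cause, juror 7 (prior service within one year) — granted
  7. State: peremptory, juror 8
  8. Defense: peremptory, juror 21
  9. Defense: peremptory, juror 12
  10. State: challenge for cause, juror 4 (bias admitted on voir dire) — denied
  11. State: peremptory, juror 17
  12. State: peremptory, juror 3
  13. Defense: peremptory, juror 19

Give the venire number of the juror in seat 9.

16

Removed: #2, #3, #6, #7, #8, #9, #12, #17, #18, #19, #20, #21. (#4 stays — for-cause denied.)
Filling seats in venire order through position 9: #1, #4, #5, #10, #11, #13, #14, #15, #16.
So seat 9 is #16.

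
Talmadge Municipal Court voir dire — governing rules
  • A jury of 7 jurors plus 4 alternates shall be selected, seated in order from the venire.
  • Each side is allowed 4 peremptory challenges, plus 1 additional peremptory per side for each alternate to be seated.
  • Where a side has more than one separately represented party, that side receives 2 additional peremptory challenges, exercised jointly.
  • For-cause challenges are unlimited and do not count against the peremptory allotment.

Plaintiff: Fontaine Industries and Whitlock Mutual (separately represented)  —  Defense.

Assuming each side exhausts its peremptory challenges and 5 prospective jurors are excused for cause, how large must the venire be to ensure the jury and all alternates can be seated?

Seats to fill: 7 + 4 alternates = 11.
Peremptories — Plaintiff: 4 + 1×4 + 2 = 10; Defense: 4 + 1×4 = 8; total 18.
For-cause removals: 5.
Minimum venire: 11 + 18 + 5 = 34.

34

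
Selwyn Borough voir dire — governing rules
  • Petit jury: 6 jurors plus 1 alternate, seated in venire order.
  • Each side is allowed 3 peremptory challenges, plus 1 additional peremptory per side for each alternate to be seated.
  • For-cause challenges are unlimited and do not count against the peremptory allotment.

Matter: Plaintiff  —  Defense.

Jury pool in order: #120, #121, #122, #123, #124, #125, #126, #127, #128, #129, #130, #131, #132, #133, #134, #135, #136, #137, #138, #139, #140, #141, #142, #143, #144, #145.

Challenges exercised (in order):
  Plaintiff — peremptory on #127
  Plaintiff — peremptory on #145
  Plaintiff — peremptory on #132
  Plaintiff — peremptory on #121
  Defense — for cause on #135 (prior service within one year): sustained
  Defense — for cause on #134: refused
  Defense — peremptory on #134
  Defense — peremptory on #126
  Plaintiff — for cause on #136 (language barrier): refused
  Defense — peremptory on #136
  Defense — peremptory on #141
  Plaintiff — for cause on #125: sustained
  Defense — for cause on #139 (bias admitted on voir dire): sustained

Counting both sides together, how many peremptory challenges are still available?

Plaintiff allotment: 3 base + 1 × 1 alternate = 4. Defense allotment: 3 base + 1 × 1 alternate = 4.
Plaintiff peremptories used: #127, #145, #132, #121 — 4 (for-cause on #136, #125 don't count).
Defense peremptories used: #134, #126, #136, #141 — 4 (for-cause on #135, #134, #139 don't count).
Remaining: (4 − 4) + (4 − 4) = 0.

0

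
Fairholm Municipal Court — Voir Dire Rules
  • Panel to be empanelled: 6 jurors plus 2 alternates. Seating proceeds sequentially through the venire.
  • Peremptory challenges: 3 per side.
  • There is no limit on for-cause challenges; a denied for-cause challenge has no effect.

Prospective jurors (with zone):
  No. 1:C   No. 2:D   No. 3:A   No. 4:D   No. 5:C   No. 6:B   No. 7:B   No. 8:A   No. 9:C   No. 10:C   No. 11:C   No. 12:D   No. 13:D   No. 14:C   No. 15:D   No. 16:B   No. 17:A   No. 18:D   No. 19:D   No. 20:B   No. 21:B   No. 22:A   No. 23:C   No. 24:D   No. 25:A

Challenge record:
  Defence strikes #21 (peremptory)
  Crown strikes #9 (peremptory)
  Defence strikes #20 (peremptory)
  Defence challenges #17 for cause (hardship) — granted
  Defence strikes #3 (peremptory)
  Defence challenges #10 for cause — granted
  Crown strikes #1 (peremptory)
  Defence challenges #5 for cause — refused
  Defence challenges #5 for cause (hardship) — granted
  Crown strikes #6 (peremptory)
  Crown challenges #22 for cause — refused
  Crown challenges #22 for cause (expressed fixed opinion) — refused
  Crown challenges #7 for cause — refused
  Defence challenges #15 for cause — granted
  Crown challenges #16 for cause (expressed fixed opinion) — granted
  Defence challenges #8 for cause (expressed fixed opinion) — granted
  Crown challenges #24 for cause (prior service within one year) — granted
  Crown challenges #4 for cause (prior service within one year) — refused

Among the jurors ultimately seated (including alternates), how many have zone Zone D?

5

Removed: #1, #3, #5, #6, #8, #9, #10, #15, #16, #17, #20, #21, #24.
Seated (8 incl. alternates): #2, #4, #7, #11, #12, #13, #14, #18.
Of those, in Zone D: #2, #4, #12, #13, #18 → 5.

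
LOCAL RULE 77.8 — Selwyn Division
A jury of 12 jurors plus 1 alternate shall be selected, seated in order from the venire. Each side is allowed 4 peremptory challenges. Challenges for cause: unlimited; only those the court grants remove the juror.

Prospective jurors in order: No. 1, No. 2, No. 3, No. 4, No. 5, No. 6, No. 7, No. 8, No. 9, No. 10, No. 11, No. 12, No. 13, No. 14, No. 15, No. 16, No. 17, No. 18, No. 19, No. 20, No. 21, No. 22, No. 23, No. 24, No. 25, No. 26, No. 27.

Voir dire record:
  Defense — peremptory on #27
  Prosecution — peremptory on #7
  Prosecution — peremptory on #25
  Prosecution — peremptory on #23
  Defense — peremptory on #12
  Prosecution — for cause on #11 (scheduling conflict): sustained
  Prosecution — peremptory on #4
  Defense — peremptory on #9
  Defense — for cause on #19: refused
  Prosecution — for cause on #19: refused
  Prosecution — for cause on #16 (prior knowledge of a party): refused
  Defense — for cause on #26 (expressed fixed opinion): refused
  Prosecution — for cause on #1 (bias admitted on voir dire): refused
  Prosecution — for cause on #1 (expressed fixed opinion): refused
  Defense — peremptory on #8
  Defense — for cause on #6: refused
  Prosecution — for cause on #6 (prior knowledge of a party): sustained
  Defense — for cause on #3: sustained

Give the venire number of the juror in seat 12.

20

Removed: #3, #4, #6, #7, #8, #9, #11, #12, #23, #25, #27. (#1, #16, #19, #26 stay — for-cause denied.)
Filling seats in venire order through position 12: #1, #2, #5, #10, #13, #14, #15, #16, #17, #18, #19, #20.
So seat 12 is #20.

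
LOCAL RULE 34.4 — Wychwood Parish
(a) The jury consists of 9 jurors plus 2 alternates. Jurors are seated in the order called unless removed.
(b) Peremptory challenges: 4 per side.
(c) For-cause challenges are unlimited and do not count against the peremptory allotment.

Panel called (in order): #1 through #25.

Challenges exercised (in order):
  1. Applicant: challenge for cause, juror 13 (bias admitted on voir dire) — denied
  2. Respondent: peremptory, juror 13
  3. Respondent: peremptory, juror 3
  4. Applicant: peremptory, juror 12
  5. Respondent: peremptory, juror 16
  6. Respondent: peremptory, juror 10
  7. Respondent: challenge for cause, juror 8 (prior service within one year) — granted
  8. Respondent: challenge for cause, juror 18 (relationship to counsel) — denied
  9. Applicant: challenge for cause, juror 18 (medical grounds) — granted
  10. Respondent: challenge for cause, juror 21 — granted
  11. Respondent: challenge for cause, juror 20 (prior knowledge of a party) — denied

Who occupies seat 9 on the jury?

14

Removed: #3, #8, #10, #12, #13, #16, #18, #21. (#20 stays — for-cause denied.)
Filling seats in venire order through position 9: #1, #2, #4, #5, #6, #7, #9, #11, #14.
So seat 9 is #14.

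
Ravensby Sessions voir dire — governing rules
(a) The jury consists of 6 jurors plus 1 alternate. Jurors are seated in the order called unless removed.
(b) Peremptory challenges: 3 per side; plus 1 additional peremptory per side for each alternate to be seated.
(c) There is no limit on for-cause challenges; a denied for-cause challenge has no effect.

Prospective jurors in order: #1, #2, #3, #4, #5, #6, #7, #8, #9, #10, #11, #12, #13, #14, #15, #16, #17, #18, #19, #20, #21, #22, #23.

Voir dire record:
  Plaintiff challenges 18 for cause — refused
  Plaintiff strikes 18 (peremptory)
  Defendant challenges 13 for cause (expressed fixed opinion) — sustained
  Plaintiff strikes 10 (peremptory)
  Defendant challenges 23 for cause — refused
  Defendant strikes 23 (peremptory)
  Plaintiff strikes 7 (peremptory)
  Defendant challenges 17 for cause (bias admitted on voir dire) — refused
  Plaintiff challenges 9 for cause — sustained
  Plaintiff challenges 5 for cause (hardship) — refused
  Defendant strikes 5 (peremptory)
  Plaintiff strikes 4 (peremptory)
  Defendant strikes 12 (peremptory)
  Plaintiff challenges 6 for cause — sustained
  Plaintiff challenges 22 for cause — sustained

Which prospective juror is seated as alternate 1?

15

Removed: #4, #5, #6, #7, #9, #10, #12, #13, #18, #22, #23. (#17 stays — for-cause denied.)
Seating in order: seats 1–6 → #1, #2, #3, #8, #11, #14; alternates → #15.
So alternate 1 is #15.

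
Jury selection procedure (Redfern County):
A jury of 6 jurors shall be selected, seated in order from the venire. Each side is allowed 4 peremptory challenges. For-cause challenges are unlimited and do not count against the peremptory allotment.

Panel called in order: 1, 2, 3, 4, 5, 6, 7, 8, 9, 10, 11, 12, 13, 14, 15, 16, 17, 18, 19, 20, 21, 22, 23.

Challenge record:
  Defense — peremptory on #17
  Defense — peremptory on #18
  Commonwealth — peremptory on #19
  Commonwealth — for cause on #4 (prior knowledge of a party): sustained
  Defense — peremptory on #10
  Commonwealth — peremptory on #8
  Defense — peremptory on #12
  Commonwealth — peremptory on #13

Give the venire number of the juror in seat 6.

Removed: #4, #8, #10, #12, #13, #17, #18, #19.
Seating in order: seats 1–6 → #1, #2, #3, #5, #6, #7.
So seat 6 is #7.

7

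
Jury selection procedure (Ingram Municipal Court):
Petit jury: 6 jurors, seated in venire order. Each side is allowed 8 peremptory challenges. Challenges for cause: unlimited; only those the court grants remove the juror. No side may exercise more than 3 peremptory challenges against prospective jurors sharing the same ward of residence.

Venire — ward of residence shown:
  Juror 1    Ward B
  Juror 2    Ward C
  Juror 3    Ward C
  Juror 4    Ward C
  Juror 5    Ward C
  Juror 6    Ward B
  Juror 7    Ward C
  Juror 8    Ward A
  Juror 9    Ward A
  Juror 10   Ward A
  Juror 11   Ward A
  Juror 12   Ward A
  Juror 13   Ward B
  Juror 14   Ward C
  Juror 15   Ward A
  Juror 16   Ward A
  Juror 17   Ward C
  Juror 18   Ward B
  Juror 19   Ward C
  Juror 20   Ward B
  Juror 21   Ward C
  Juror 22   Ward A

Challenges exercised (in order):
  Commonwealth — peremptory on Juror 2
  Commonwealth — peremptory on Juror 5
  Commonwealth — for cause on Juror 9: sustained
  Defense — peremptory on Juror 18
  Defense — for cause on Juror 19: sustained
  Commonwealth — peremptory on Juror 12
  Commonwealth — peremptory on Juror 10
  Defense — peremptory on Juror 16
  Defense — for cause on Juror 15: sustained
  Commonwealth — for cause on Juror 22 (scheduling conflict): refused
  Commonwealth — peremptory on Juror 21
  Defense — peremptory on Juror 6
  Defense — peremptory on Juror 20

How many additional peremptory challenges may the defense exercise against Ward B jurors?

Defense peremptories so far: #18, #16, #6, #20 — 4 of 8 used, 4 left overall.
Against Ward B: #18, #6, #20 — 3 used; per-ward cap 3 leaves 0.
Binding limit: min(4, 0) = 0.

0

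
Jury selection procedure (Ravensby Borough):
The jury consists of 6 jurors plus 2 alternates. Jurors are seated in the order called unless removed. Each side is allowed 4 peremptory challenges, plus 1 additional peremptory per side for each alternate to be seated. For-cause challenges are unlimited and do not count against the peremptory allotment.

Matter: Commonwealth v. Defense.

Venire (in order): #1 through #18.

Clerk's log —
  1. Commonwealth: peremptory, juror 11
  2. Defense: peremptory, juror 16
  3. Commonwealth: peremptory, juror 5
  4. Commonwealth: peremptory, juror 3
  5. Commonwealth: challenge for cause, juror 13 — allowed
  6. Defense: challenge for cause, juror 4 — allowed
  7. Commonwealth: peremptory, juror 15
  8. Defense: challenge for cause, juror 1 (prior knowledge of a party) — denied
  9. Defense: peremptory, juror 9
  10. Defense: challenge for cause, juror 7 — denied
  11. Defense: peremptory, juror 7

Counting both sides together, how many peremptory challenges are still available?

5

Commonwealth allotment: 4 base + 1 × 2 alternates = 6. Defense allotment: 4 base + 1 × 2 alternates = 6.
Commonwealth peremptories used: #11, #5, #3, #15 — 4 (the for-cause on #13 doesn't count).
Defense peremptories used: #16, #9, #7 — 3 (for-cause on #4, #1, #7 don't count).
Remaining: (6 − 4) + (6 − 3) = 5.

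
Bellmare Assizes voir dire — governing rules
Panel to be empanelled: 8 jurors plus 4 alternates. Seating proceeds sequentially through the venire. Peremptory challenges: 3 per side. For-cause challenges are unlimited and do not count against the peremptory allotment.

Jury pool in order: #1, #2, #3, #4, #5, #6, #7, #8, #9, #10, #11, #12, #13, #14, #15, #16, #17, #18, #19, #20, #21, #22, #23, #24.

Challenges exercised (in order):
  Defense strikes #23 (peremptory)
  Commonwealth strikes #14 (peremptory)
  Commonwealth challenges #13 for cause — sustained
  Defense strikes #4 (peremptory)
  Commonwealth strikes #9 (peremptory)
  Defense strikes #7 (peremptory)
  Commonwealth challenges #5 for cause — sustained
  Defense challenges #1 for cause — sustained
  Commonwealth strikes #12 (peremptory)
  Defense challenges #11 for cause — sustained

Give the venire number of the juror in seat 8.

17

Removed: #1, #4, #5, #7, #9, #11, #12, #13, #14, #23.
Filling seats in venire order through position 8: #2, #3, #6, #8, #10, #15, #16, #17.
So seat 8 is #17.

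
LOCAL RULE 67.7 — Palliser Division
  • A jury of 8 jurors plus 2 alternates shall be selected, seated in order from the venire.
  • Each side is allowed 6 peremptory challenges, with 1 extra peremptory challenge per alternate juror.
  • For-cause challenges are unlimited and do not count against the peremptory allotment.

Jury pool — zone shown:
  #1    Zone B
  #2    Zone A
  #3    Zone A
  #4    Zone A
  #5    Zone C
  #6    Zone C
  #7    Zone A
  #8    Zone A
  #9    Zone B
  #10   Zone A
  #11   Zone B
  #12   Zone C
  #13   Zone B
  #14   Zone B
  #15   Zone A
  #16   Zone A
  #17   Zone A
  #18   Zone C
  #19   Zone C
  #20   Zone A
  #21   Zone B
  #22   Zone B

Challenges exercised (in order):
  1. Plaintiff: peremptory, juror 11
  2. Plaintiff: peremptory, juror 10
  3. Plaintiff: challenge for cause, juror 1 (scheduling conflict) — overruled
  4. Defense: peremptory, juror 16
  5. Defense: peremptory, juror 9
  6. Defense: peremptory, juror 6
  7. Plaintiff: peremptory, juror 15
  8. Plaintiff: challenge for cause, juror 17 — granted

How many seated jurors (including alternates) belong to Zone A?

5

Removed: #6, #9, #10, #11, #15, #16, #17.
Seated (10 incl. alternates): #1, #2, #3, #4, #5, #7, #8, #12, #13, #14.
Of those, in Zone A: #2, #3, #4, #7, #8 → 5.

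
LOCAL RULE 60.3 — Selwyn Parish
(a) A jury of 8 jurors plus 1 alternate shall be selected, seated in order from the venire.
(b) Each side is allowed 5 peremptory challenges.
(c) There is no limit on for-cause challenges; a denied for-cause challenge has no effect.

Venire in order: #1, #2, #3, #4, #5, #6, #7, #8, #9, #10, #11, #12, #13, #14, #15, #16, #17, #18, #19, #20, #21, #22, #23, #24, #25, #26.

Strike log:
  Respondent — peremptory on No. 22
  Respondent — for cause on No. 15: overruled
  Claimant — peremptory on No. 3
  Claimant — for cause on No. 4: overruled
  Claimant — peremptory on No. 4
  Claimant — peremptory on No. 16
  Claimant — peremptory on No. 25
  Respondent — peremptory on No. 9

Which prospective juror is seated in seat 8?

11

Removed: #3, #4, #9, #16, #22, #25. (#15 stays — for-cause denied.)
Seating in order: seats 1–8 → #1, #2, #5, #6, #7, #8, #10, #11; alternates → #12.
So seat 8 is #11.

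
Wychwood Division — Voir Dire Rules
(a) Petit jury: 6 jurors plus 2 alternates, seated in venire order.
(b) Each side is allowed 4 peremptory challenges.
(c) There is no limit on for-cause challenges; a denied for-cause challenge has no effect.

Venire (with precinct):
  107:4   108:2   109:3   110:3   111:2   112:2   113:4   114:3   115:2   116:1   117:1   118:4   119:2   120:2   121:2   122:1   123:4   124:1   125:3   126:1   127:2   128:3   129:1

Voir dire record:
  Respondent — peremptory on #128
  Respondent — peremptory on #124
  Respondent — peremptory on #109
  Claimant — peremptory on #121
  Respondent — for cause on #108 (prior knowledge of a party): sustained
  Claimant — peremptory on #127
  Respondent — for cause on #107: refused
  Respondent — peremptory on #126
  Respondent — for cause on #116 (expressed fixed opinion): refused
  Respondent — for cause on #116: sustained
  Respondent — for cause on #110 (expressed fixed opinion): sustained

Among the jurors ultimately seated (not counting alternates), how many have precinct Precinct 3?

Removed: #108, #109, #110, #116, #121, #124, #126, #127, #128.
Seated jurors 1–6: #107, #111, #112, #113, #114, #115 (alternates #117, #118 not counted).
Of those, in Precinct 3: #114 → 1.

1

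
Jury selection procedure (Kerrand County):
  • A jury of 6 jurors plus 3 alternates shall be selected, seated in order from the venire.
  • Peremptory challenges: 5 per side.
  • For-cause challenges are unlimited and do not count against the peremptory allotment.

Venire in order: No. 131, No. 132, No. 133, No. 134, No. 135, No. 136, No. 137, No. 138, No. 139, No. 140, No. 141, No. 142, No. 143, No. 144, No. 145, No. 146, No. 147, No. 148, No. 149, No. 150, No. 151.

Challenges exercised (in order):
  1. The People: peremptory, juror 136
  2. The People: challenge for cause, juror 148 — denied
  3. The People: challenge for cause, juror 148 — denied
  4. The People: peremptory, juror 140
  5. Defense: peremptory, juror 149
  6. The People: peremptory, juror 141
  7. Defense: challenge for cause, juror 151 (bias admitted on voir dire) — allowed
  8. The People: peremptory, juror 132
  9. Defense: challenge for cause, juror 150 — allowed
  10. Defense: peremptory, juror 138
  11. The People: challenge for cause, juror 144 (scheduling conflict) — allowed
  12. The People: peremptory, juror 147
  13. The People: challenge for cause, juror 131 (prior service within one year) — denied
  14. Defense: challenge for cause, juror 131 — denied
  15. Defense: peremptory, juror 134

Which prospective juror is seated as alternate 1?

Removed: #132, #134, #136, #138, #140, #141, #144, #147, #149, #150, #151. (#131, #148 stay — for-cause denied.)
Seating in order: seats 1–6 → #131, #133, #135, #137, #139, #142; alternates → #143, #145, #146.
So alternate 1 is #143.

143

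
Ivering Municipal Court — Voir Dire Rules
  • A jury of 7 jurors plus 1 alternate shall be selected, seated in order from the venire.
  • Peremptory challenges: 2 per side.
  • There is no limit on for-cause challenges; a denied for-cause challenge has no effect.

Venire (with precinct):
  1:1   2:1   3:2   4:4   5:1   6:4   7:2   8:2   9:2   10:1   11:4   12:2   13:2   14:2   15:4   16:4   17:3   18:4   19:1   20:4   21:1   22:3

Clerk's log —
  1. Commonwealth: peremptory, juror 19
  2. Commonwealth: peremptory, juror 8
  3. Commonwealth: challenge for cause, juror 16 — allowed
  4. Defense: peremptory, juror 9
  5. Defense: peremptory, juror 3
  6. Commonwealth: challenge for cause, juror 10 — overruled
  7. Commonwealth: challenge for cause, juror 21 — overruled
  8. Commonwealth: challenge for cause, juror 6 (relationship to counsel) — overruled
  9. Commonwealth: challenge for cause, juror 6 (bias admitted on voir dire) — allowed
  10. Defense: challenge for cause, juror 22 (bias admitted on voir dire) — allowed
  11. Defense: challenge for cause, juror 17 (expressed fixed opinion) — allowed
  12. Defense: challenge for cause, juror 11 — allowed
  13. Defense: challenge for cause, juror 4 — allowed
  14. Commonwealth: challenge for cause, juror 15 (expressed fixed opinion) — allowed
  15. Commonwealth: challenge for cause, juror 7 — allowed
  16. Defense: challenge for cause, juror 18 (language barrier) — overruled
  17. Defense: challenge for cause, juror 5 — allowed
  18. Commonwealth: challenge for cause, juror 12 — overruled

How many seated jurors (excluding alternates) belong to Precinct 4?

Removed: #3, #4, #5, #6, #7, #8, #9, #11, #15, #16, #17, #19, #22.
Seated jurors 1–7: #1, #2, #10, #12, #13, #14, #18 (alternates #20 not counted).
Of those, in Precinct 4: #18 → 1.

1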